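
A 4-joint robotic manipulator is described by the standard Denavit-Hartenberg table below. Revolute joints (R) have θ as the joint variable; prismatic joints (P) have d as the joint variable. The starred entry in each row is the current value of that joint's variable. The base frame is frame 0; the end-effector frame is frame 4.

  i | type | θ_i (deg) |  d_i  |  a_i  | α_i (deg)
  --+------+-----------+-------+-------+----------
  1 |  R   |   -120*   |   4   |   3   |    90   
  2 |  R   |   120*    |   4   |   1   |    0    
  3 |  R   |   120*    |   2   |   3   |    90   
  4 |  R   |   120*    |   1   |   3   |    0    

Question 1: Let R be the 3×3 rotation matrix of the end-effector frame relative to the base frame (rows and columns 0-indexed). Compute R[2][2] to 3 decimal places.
0.500

End-effector z-axis (col 2 of R) = (0.4330,0.7500,0.5000)
R[2][2] = 0.5000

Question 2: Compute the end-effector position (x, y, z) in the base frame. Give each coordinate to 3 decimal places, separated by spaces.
after link 1: o_1 = (-1.5000, -2.5981, 4.0000)
after link 2: o_2 = (-4.7141, -0.1651, 4.8660)
after link 3: o_3 = (-5.6962, 2.1340, 2.2679)
after link 4: o_4 = (-7.8881, 3.5335, 4.0670)

-7.888 3.533 4.067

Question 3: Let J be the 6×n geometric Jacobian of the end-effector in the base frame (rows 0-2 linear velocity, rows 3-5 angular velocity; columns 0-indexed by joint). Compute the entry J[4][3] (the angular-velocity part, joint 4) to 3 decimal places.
0.750

axis z_3 = (0.4330,0.7500,0.5000); lever o_n−o_3 = (-2.1920,1.3995,1.7990)
cross product → J_v[:, 3] = (0.6495,-1.8750,2.2500)
J_ω[:, 3] = z_3
entry J[4][3] = 0.7500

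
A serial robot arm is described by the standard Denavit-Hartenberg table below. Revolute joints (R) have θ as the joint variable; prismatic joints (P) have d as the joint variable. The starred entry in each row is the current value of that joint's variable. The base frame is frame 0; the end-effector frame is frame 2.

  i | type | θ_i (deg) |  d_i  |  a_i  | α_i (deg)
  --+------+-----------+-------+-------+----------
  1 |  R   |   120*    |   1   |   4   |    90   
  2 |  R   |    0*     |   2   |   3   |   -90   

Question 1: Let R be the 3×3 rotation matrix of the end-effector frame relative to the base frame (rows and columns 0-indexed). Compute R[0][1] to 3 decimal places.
-0.866

End-effector y-axis (col 1 of R) = (-0.8660,-0.5000,0.0000)
R[0][1] = -0.8660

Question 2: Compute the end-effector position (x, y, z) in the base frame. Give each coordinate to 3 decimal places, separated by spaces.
-1.768 7.062 1.000

after link 1: o_1 = (-2.0000, 3.4641, 1.0000)
after link 2: o_2 = (-1.7679, 7.0622, 1.0000)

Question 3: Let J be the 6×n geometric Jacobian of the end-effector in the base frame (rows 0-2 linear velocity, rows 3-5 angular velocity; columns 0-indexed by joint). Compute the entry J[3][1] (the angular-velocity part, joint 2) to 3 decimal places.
0.866

axis z_1 = (0.8660,0.5000,0.0000); lever o_n−o_1 = (0.2321,3.5981,0.0000)
cross product → J_v[:, 1] = (-0.0000,-0.0000,3.0000)
J_ω[:, 1] = z_1
entry J[3][1] = 0.8660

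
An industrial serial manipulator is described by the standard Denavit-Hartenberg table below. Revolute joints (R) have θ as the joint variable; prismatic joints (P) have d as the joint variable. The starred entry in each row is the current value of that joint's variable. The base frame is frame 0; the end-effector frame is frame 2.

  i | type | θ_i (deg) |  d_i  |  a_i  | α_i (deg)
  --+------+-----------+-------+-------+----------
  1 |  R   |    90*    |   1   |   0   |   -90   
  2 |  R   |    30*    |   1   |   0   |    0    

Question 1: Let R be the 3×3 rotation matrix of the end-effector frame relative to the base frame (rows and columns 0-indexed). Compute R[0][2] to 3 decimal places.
End-effector z-axis (col 2 of R) = (-1.0000,0.0000,0.0000)
R[0][2] = -1.0000

-1.000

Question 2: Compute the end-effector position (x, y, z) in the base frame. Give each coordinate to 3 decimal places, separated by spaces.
-1.000 0.000 1.000

after link 1: o_1 = (0.0000, 0.0000, 1.0000)
after link 2: o_2 = (-1.0000, 0.0000, 1.0000)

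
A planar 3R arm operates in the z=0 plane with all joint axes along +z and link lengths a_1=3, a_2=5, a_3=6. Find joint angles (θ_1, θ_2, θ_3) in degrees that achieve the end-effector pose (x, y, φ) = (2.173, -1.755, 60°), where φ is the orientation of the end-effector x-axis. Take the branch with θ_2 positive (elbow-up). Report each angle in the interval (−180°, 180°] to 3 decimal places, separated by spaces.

-134.994 59.995 135.000

wrist centre = target − a_3·(cos φ, sin φ) = (-0.8270, -6.9512)
cos θ_2 = (49.0024−3²−5²)/(2·3·5) = 0.5001; θ_2 = 59.9946° (elbow-up)
β = atan2(-6.9512,-0.8270) = -96.7848°; ψ = atan2(4.3299,5.5004) = 38.2096°
θ_1 = β − ψ = -134.9944°
θ_3 = φ − θ_1 − θ_2 = 134.9998° (wrapped to (-180°,180°])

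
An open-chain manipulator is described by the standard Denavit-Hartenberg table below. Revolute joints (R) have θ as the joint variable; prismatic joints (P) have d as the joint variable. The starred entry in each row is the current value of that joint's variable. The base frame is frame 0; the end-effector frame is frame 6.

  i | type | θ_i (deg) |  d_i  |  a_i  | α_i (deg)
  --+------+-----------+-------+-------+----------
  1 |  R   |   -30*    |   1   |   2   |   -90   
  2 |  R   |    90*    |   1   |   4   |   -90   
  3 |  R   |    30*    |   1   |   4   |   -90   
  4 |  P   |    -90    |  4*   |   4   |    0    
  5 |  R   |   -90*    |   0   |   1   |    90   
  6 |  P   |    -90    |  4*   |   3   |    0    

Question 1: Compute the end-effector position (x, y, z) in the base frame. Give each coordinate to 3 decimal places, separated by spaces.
0.183 -1.683 -5.098

after link 1: o_1 = (1.7321, -1.0000, 1.0000)
after link 2: o_2 = (2.2321, -0.1340, -3.0000)
after link 3: o_3 = (0.3660, -1.3660, -6.4641)
after link 4: o_4 = (-4.8301, -2.3660, -4.4641)
after link 5: o_5 = (-4.5801, -1.9330, -3.5981)
after link 6: o_6 = (0.1830, -1.6830, -5.0981)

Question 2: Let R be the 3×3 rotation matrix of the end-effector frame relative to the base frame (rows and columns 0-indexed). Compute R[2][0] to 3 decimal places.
End-effector x-axis (col 0 of R) = (0.4330,0.7500,-0.5000)
R[2][0] = -0.5000

-0.500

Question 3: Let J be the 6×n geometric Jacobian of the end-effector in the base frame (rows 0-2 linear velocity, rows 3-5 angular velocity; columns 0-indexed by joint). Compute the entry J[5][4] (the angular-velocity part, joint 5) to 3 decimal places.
axis z_4 = (-0.4330,-0.7500,0.5000); lever o_n−o_4 = (5.0131,0.6830,-0.6340)
cross product → J_v[:, 4] = (0.1340,2.2321,3.4641)
J_ω[:, 4] = z_4
entry J[5][4] = 0.5000

0.500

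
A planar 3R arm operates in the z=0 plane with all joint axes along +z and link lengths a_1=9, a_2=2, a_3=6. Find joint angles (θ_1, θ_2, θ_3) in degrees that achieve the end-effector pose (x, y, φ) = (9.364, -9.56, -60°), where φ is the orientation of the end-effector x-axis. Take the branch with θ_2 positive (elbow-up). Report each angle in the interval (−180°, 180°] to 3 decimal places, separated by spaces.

wrist centre = target − a_3·(cos φ, sin φ) = (6.3640, -4.3638)
cos θ_2 = (59.5437−9²−2²)/(2·9·2) = -0.7071; θ_2 = 135.0011° (elbow-up)
β = atan2(-4.3638,6.3640) = -34.4388°; ψ = atan2(1.4142,7.5858) = 10.5602°
θ_1 = β − ψ = -44.9990°
θ_3 = φ − θ_1 − θ_2 = -150.0021° (wrapped to (-180°,180°])

-44.999 135.001 -150.002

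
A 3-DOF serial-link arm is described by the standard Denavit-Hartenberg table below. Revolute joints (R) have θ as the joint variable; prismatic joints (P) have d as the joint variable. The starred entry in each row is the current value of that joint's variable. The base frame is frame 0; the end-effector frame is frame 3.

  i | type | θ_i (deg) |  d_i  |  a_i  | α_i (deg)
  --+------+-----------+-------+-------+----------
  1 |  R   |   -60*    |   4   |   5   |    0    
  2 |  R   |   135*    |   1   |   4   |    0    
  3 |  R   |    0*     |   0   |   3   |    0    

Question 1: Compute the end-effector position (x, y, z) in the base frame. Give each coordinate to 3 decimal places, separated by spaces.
after link 1: o_1 = (2.5000, -4.3301, 4.0000)
after link 2: o_2 = (3.5353, -0.4664, 5.0000)
after link 3: o_3 = (4.3117, 2.4314, 5.0000)

4.312 2.431 5.000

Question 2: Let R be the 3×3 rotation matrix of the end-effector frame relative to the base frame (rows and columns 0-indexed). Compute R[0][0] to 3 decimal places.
End-effector x-axis (col 0 of R) = (0.2588,0.9659,0.0000)
R[0][0] = 0.2588

0.259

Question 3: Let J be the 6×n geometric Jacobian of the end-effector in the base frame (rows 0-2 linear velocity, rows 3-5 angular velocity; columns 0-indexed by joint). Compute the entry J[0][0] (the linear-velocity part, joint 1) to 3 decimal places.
axis z_0 = ẑ; lever o_n−o_0 = (4.3117,2.4314,5.0000)
cross product → J_v[:, 0] = (-2.4314,4.3117,0.0000)
J_ω[:, 0] = z_0
entry J[0][0] = -2.4314

-2.431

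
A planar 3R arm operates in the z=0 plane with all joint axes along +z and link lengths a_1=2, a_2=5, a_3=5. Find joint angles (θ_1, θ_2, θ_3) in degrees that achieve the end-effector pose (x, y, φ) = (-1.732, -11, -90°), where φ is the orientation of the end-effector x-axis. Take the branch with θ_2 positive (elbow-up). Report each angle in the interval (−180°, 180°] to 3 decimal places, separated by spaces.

wrist centre = target − a_3·(cos φ, sin φ) = (-1.7320, -6.0000)
cos θ_2 = (38.9998−2²−5²)/(2·2·5) = 0.5000; θ_2 = 60.0006° (elbow-up)
β = atan2(-6.0000,-1.7320) = -106.1017°; ψ = atan2(4.3302,4.5000) = 43.8983°
θ_1 = β − ψ = -150.0000°
θ_3 = φ − θ_1 − θ_2 = -0.0006° (wrapped to (-180°,180°])

-150.000 60.001 -0.001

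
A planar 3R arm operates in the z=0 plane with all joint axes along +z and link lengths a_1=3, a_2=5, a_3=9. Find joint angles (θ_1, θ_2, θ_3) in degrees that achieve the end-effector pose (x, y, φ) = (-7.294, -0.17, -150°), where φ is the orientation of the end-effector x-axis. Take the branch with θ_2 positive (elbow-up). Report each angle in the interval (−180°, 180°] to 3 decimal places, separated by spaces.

-0.005 120.002 90.003

wrist centre = target − a_3·(cos φ, sin φ) = (0.5002, 4.3300)
cos θ_2 = (18.9991−3²−5²)/(2·3·5) = -0.5000; θ_2 = 120.0019° (elbow-up)
β = atan2(4.3300,0.5002) = 83.4100°; ψ = atan2(4.3300,0.4999) = 83.4150°
θ_1 = β − ψ = -0.0049°
θ_3 = φ − θ_1 − θ_2 = 90.0030° (wrapped to (-180°,180°])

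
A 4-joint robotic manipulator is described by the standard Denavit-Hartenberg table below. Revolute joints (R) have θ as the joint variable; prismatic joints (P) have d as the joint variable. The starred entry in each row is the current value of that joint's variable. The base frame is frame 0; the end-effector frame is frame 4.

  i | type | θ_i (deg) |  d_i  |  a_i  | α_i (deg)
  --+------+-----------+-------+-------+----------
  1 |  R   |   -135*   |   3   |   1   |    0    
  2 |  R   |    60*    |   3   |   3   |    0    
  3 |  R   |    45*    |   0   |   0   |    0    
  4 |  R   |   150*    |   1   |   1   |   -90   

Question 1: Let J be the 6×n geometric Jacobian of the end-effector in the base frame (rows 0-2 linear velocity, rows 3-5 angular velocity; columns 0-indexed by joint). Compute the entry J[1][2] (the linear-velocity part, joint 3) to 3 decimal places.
-0.500

axis z_2 = (0.0000,0.0000,1.0000); lever o_n−o_2 = (-0.5000,0.8660,1.0000)
cross product → J_v[:, 2] = (-0.8660,-0.5000,0.0000)
J_ω[:, 2] = z_2
entry J[1][2] = -0.5000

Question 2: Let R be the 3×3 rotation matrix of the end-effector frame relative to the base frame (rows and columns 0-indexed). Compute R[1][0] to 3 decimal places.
End-effector x-axis (col 0 of R) = (-0.5000,0.8660,0.0000)
R[1][0] = 0.8660

0.866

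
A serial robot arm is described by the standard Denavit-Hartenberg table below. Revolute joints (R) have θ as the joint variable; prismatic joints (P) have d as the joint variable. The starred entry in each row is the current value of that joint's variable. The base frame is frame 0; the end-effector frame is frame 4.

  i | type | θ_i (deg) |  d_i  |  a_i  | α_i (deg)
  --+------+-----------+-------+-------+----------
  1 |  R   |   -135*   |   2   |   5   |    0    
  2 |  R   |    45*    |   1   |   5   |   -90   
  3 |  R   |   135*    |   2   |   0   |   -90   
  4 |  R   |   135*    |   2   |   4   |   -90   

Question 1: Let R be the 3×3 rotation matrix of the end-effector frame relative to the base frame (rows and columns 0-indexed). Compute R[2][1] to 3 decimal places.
End-effector y-axis (col 1 of R) = (0.0000,-0.7071,-0.7071)
R[2][1] = -0.7071

-0.707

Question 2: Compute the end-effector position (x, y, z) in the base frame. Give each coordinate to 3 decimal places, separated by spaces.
-4.364 -9.121 6.414

after link 1: o_1 = (-3.5355, -3.5355, 2.0000)
after link 2: o_2 = (-3.5355, -8.5355, 3.0000)
after link 3: o_3 = (-1.5355, -8.5355, 3.0000)
after link 4: o_4 = (-4.3640, -9.1213, 6.4142)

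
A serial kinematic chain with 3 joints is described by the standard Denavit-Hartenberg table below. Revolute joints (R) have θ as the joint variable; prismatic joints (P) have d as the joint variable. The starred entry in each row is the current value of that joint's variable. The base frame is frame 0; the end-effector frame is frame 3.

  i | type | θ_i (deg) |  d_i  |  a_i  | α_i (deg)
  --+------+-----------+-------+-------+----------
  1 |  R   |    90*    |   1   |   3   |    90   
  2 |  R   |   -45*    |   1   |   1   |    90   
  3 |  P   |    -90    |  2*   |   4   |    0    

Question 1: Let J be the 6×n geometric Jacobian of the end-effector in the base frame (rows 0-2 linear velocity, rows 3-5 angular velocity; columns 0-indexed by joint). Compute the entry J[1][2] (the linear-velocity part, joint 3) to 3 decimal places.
-0.707

prismatic axis z_2 = (0.0000,-0.7071,-0.7071)
J_v[:, 2] = z_2; J_ω[:, 2] = (0,0,0)
entry J[1][2] = -0.7071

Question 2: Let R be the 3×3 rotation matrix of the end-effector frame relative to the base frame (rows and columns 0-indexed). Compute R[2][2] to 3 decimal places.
-0.707

End-effector z-axis (col 2 of R) = (0.0000,-0.7071,-0.7071)
R[2][2] = -0.7071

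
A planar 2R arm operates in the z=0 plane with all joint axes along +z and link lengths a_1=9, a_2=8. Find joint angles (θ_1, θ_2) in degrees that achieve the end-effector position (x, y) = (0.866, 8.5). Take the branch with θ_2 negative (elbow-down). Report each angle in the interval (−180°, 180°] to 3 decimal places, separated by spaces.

cos θ_2 = (73.0000−9²−8²)/(2·9·8) = -0.5000; θ_2 = -120.0000° (elbow-down)
β = atan2(8.5000,0.8660) = 84.1826°; ψ = atan2(-6.9282,5.0000) = -54.1825°
θ_1 = β − ψ = 138.3651°

138.365 -120.000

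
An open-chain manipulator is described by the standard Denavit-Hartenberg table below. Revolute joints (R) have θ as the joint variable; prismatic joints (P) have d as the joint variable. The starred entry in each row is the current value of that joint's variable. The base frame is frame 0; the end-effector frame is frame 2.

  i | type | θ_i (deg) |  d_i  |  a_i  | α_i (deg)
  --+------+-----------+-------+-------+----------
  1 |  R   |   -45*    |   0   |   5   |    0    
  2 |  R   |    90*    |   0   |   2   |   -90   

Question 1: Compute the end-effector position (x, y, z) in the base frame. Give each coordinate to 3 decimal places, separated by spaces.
4.950 -2.121 0.000

after link 1: o_1 = (3.5355, -3.5355, 0.0000)
after link 2: o_2 = (4.9497, -2.1213, 0.0000)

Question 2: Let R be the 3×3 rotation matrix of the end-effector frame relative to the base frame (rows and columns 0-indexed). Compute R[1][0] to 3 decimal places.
End-effector x-axis (col 0 of R) = (0.7071,0.7071,0.0000)
R[1][0] = 0.7071

0.707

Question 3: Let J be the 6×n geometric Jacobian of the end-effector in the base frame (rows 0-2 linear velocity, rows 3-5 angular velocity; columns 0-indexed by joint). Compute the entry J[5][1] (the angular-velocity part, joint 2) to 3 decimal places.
axis z_1 = (0.0000,0.0000,1.0000); lever o_n−o_1 = (1.4142,1.4142,0.0000)
cross product → J_v[:, 1] = (-1.4142,1.4142,0.0000)
J_ω[:, 1] = z_1
entry J[5][1] = 1.0000

1.000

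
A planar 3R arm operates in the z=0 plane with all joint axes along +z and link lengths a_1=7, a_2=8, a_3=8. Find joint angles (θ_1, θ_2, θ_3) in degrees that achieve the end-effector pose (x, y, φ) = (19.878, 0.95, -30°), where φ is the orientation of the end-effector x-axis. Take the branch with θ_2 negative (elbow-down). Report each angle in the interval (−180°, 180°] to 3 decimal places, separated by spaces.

wrist centre = target − a_3·(cos φ, sin φ) = (12.9498, 4.9500)
cos θ_2 = (192.1997−7²−8²)/(2·7·8) = 0.7071; θ_2 = -44.9973° (elbow-down)
β = atan2(4.9500,12.9498) = 20.9191°; ψ = atan2(-5.6566,12.6571) = -24.0803°
θ_1 = β − ψ = 44.9994°
θ_3 = φ − θ_1 − θ_2 = -30.0022° (wrapped to (-180°,180°])

44.999 -44.997 -30.002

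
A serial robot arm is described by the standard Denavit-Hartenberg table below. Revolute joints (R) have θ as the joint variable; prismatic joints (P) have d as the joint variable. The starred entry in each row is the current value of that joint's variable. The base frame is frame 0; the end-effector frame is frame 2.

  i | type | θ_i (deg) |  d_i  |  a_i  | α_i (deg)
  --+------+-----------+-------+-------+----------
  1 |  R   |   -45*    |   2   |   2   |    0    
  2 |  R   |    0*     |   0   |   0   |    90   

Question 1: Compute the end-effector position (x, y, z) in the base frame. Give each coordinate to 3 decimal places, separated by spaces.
1.414 -1.414 2.000

after link 1: o_1 = (1.4142, -1.4142, 2.0000)
after link 2: o_2 = (1.4142, -1.4142, 2.0000)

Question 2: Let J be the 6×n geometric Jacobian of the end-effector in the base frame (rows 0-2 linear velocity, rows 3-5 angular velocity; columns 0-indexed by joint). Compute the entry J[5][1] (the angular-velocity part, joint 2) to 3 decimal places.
1.000

axis z_1 = (0.0000,0.0000,1.0000); lever o_n−o_1 = (0.0000,0.0000,0.0000)
cross product → J_v[:, 1] = (0.0000,0.0000,0.0000)
J_ω[:, 1] = z_1
entry J[5][1] = 1.0000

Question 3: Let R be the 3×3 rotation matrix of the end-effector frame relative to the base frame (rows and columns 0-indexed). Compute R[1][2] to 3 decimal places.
End-effector z-axis (col 2 of R) = (-0.7071,-0.7071,0.0000)
R[1][2] = -0.7071

-0.707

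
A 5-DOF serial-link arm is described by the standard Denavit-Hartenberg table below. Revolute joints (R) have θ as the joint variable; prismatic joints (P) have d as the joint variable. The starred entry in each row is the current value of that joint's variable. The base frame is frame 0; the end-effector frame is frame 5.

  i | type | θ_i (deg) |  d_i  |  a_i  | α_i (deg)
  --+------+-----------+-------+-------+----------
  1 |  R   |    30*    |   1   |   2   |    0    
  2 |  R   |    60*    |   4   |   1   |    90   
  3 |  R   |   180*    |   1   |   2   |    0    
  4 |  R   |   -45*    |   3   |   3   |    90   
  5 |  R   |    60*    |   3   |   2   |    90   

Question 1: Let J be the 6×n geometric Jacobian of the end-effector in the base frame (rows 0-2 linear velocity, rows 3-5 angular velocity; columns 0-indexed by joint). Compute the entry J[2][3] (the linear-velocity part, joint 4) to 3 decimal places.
axis z_3 = (1.0000,-0.0000,0.0000); lever o_n−o_3 = (4.7321,-0.7071,4.9497)
cross product → J_v[:, 3] = (-0.0000,-4.9497,-0.7071)
J_ω[:, 3] = z_3
entry J[2][3] = -0.7071

-0.707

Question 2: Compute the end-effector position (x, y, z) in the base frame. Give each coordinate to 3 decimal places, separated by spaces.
after link 1: o_1 = (1.7321, 1.0000, 1.0000)
after link 2: o_2 = (1.7321, 2.0000, 5.0000)
after link 3: o_3 = (2.7321, -0.0000, 5.0000)
after link 4: o_4 = (5.7321, -2.1213, 7.1213)
after link 5: o_5 = (7.4641, -0.7071, 9.9497)

7.464 -0.707 9.950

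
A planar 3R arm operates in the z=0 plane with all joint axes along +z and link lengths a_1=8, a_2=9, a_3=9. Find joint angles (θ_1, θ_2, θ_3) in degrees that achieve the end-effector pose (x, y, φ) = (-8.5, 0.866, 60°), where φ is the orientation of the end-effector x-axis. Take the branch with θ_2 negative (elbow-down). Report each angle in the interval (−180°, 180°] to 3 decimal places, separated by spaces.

-120.000 -60.000 -120.000

wrist centre = target − a_3·(cos φ, sin φ) = (-13.0000, -6.9282)
cos θ_2 = (217.0004−8²−9²)/(2·8·9) = 0.5000; θ_2 = -59.9998° (elbow-down)
β = atan2(-6.9282,-13.0000) = -151.9450°; ψ = atan2(-7.7942,12.5000) = -31.9450°
θ_1 = β − ψ = -120.0000°
θ_3 = φ − θ_1 − θ_2 = -120.0002° (wrapped to (-180°,180°])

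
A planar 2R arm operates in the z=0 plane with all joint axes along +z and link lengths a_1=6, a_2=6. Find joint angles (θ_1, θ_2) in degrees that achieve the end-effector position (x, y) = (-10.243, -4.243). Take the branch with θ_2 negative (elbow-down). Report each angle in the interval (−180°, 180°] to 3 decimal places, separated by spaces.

cos θ_2 = (122.9221−6²−6²)/(2·6·6) = 0.7073; θ_2 = -44.9883° (elbow-down)
β = atan2(-4.2430,-10.2430) = -157.4990°; ψ = atan2(-4.2418,10.2435) = -22.4941°
θ_1 = β − ψ = -135.0049°

-135.005 -44.988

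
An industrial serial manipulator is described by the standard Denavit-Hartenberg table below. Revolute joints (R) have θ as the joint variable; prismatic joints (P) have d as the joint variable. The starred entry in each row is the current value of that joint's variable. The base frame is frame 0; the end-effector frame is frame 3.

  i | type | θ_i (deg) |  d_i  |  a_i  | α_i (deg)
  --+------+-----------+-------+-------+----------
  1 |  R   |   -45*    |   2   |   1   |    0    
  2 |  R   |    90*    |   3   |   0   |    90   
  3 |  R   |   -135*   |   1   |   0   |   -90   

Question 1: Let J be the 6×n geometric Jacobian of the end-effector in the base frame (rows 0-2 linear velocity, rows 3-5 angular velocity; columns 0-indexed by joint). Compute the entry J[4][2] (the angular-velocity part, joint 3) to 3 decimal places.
axis z_2 = (0.7071,-0.7071,0.0000); lever o_n−o_2 = (0.7071,-0.7071,0.0000)
cross product → J_v[:, 2] = (0.0000,0.0000,0.0000)
J_ω[:, 2] = z_2
entry J[4][2] = -0.7071

-0.707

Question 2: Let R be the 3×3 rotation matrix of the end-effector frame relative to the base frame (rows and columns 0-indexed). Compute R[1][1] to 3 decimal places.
End-effector y-axis (col 1 of R) = (-0.7071,0.7071,-0.0000)
R[1][1] = 0.7071

0.707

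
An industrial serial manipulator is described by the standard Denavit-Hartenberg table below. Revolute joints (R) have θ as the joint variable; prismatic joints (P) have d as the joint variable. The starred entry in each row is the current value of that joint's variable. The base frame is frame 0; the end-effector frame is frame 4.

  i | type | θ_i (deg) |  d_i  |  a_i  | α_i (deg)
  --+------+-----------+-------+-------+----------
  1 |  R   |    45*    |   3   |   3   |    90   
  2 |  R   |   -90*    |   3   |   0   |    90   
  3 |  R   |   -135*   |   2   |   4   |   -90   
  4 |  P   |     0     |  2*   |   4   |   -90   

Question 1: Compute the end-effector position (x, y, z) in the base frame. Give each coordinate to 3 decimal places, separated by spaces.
-2.172 3.586 7.243

after link 1: o_1 = (2.1213, 2.1213, 3.0000)
after link 2: o_2 = (4.2426, -0.0000, 3.0000)
after link 3: o_3 = (0.8284, 0.5858, 5.8284)
after link 4: o_4 = (-2.1716, 3.5858, 7.2426)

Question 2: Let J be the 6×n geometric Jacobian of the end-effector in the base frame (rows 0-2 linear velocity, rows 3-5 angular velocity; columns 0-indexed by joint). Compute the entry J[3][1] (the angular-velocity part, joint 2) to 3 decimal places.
0.707

axis z_1 = (0.7071,-0.7071,0.0000); lever o_n−o_1 = (-4.2929,1.4645,4.2426)
cross product → J_v[:, 1] = (-3.0000,-3.0000,-2.0000)
J_ω[:, 1] = z_1
entry J[3][1] = 0.7071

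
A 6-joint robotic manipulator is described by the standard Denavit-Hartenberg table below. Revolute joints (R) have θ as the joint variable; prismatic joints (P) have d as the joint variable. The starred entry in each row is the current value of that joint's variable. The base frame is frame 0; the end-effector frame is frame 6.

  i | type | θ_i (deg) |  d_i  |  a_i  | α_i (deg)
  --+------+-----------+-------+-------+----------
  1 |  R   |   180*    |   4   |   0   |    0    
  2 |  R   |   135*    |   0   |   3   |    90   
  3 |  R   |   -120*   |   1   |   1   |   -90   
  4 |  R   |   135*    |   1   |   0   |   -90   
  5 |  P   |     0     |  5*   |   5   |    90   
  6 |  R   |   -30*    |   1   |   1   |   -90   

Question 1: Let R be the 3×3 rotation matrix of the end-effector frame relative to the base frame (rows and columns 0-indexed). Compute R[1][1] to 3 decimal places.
End-effector y-axis (col 1 of R) = (-0.6124,0.6124,0.5000)
R[1][1] = 0.6124

0.612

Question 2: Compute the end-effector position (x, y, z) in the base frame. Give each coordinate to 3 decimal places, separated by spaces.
5.560 -5.608 8.482

after link 1: o_1 = (0.0000, 0.0000, 4.0000)
after link 2: o_2 = (2.1213, -2.1213, 4.0000)
after link 3: o_3 = (1.0607, -2.4749, 3.1340)
after link 4: o_4 = (1.6730, -3.0872, 2.6340)
after link 5: o_5 = (4.1730, -5.5872, 8.7577)
after link 6: o_6 = (5.5599, -5.6081, 8.4818)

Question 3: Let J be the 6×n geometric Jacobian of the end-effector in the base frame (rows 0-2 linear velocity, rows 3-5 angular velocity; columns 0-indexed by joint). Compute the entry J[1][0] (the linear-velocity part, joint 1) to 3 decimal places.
5.560

axis z_0 = ẑ; lever o_n−o_0 = (5.5599,-5.6081,8.4818)
cross product → J_v[:, 0] = (5.6081,5.5599,-0.0000)
J_ω[:, 0] = z_0
entry J[1][0] = 5.5599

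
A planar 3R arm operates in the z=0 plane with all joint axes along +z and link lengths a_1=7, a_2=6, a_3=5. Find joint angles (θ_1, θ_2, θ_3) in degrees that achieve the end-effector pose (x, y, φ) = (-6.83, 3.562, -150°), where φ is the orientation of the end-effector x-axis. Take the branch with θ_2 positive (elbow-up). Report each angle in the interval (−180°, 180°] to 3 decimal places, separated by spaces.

59.999 120.002 29.999

wrist centre = target − a_3·(cos φ, sin φ) = (-2.4999, 6.0620)
cos θ_2 = (42.9972−7²−6²)/(2·7·6) = -0.5000; θ_2 = 120.0022° (elbow-up)
β = atan2(6.0620,-2.4999) = 112.4105°; ψ = atan2(5.1960,3.9998) = 52.4117°
θ_1 = β − ψ = 59.9988°
θ_3 = φ − θ_1 − θ_2 = 29.9990° (wrapped to (-180°,180°])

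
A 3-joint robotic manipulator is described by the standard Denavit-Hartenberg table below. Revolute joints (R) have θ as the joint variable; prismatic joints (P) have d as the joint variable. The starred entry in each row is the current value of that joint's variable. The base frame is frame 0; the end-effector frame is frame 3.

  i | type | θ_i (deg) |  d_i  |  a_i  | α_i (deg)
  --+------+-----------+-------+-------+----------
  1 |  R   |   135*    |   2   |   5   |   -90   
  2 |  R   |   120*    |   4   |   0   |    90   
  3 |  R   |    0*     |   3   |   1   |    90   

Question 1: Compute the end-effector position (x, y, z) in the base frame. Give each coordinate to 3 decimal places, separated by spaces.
-7.848 2.191 -0.366

after link 1: o_1 = (-3.5355, 3.5355, 2.0000)
after link 2: o_2 = (-6.3640, 0.7071, 2.0000)
after link 3: o_3 = (-7.8475, 2.1907, -0.3660)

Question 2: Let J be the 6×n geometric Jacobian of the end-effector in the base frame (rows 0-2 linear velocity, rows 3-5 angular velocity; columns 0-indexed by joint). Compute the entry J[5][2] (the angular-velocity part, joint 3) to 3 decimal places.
-0.500

axis z_2 = (-0.6124,0.6124,-0.5000); lever o_n−o_2 = (-1.4836,1.4836,-2.3660)
cross product → J_v[:, 2] = (-0.7071,-0.7071,0.0000)
J_ω[:, 2] = z_2
entry J[5][2] = -0.5000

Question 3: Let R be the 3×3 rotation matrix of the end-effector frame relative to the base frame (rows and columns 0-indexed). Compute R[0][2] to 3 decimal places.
End-effector z-axis (col 2 of R) = (0.7071,0.7071,-0.0000)
R[0][2] = 0.7071

0.707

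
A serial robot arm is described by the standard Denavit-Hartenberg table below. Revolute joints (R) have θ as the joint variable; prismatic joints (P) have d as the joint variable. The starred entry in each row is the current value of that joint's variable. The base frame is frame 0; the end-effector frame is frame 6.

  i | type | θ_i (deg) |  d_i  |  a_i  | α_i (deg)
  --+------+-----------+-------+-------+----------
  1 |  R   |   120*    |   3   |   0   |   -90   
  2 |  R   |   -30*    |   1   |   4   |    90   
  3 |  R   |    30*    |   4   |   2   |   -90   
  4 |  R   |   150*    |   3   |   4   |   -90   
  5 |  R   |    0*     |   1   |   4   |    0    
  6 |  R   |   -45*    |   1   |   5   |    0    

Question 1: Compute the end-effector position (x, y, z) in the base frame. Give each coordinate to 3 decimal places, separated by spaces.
after link 1: o_1 = (0.0000, 0.0000, 3.0000)
after link 2: o_2 = (-2.5981, 2.5000, 5.0000)
after link 3: o_3 = (-3.2141, 1.5670, 9.3301)
after link 4: o_4 = (-2.5155, -1.3750, 5.3481)
after link 5: o_5 = (0.4040, -2.4677, 2.6495)
after link 6: o_6 = (1.1704, -6.3570, -0.5576)

1.170 -6.357 -0.558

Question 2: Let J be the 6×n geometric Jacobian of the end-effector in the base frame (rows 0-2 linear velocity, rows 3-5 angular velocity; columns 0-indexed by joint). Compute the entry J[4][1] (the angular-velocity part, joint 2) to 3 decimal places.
axis z_1 = (-0.8660,-0.5000,0.0000); lever o_n−o_1 = (1.1704,-6.3570,-3.5576)
cross product → J_v[:, 1] = (1.7788,-3.0810,6.0906)
J_ω[:, 1] = z_1
entry J[4][1] = -0.5000

-0.500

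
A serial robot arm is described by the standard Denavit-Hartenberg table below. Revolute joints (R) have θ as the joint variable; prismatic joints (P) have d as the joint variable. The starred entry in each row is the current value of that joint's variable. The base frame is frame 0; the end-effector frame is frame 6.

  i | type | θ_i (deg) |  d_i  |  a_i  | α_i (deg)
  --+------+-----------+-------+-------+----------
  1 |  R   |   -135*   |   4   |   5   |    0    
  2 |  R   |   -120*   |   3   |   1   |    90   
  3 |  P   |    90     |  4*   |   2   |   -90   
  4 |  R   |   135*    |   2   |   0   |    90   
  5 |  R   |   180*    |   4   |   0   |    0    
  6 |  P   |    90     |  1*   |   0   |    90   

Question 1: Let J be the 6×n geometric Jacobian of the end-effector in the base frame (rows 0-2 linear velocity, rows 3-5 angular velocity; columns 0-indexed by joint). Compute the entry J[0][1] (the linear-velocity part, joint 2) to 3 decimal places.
0.846

axis z_1 = (0.0000,0.0000,1.0000); lever o_n−o_1 = (0.7075,-0.8457,8.5355)
cross product → J_v[:, 1] = (0.8457,0.7075,-0.0000)
J_ω[:, 1] = z_1
entry J[0][1] = 0.8457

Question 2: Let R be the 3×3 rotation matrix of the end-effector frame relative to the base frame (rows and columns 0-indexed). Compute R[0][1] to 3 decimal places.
End-effector y-axis (col 1 of R) = (-0.6830,-0.1830,0.7071)
R[0][1] = -0.6830

-0.683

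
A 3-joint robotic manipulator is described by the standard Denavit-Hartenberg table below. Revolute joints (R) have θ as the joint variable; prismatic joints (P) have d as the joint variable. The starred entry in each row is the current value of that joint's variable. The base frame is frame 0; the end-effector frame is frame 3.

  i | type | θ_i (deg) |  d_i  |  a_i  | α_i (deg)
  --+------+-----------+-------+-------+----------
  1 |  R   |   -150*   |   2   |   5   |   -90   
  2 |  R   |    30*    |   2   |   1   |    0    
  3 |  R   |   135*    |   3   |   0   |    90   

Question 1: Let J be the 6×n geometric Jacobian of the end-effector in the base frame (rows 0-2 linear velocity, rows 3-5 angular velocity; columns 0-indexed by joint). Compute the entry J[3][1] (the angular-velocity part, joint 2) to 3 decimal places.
axis z_1 = (0.5000,-0.8660,0.0000); lever o_n−o_1 = (1.7500,-4.7631,-0.5000)
cross product → J_v[:, 1] = (0.4330,0.2500,-0.8660)
J_ω[:, 1] = z_1
entry J[3][1] = 0.5000

0.500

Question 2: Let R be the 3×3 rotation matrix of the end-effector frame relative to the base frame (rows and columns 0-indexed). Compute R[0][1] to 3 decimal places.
End-effector y-axis (col 1 of R) = (0.5000,-0.8660,0.0000)
R[0][1] = 0.5000

0.500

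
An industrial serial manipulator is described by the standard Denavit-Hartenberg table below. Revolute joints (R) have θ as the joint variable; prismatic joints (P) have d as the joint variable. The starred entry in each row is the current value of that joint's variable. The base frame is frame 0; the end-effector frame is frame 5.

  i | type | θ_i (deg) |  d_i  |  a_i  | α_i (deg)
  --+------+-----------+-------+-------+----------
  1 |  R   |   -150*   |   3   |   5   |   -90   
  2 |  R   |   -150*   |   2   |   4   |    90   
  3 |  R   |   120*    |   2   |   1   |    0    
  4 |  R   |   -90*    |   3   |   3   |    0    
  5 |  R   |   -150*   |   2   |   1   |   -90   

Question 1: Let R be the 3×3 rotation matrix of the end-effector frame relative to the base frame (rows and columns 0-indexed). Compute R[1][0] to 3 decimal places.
End-effector x-axis (col 0 of R) = (-0.8080,0.5335,-0.2500)
R[1][0] = 0.5335

0.533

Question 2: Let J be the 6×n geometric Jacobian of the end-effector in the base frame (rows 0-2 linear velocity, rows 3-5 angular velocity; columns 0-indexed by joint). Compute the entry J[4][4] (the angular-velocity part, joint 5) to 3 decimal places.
0.250

axis z_4 = (0.4330,0.2500,-0.8660); lever o_n−o_4 = (0.0580,1.0335,-1.9821)
cross product → J_v[:, 4] = (0.3995,0.8080,0.4330)
J_ω[:, 4] = z_4
entry J[4][4] = 0.2500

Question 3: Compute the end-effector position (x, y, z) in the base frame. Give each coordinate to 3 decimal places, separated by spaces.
after link 1: o_1 = (-4.3301, -2.5000, 3.0000)
after link 2: o_2 = (-0.3301, -2.5000, 5.0000)
after link 3: o_3 = (0.5939, -2.9665, 3.0179)
after link 4: o_4 = (4.5915, -2.3905, 1.7189)
after link 5: o_5 = (4.6495, -1.3571, -0.2631)

4.650 -1.357 -0.263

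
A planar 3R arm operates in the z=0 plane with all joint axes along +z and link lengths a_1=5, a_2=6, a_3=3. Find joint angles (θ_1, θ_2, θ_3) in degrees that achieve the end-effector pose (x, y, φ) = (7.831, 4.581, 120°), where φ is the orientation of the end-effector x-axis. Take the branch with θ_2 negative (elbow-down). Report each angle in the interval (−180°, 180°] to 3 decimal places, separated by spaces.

wrist centre = target − a_3·(cos φ, sin φ) = (9.3310, 1.9829)
cos θ_2 = (90.9995−5²−6²)/(2·5·6) = 0.5000; θ_2 = -60.0005° (elbow-down)
β = atan2(1.9829,9.3310) = 11.9974°; ψ = atan2(-5.1962,8.0000) = -33.0048°
θ_1 = β − ψ = 45.0022°
θ_3 = φ − θ_1 − θ_2 = 134.9983° (wrapped to (-180°,180°])

45.002 -60.000 134.998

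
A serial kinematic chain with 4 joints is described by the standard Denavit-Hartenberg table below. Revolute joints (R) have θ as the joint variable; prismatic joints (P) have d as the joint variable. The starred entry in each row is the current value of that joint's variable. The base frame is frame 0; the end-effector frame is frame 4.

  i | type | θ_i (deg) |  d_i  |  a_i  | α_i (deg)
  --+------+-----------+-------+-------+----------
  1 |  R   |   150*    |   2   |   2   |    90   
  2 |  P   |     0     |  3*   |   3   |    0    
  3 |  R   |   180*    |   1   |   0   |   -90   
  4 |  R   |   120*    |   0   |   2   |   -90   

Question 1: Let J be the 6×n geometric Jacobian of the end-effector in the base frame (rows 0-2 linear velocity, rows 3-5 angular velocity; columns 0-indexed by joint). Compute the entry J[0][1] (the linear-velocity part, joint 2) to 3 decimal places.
prismatic axis z_1 = (0.5000,0.8660,0.0000)
J_v[:, 1] = z_1; J_ω[:, 1] = (0,0,0)
entry J[0][1] = 0.5000

0.500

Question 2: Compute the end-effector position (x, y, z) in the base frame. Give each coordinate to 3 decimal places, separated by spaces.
after link 1: o_1 = (-1.7321, 1.0000, 2.0000)
after link 2: o_2 = (-2.8301, 5.0981, 2.0000)
after link 3: o_3 = (-2.3301, 5.9641, 2.0000)
after link 4: o_4 = (-4.0622, 4.9641, 2.0000)

-4.062 4.964 2.000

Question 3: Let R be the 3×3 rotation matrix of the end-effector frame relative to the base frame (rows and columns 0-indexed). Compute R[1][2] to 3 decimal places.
End-effector z-axis (col 2 of R) = (-0.5000,0.8660,-0.0000)
R[1][2] = 0.8660

0.866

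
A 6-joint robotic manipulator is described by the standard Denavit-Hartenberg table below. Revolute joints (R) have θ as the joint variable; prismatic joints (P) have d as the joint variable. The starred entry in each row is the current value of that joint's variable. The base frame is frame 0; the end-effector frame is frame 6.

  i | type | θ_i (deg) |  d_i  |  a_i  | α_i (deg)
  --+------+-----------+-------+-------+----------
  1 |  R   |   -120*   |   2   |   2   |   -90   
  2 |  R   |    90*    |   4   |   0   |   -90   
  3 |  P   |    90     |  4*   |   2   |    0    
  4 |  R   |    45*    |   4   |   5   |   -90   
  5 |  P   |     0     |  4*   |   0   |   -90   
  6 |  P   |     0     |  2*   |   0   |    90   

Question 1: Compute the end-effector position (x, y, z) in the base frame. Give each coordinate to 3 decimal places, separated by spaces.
3.120 2.818 8.364

after link 1: o_1 = (-1.0000, -1.7321, 2.0000)
after link 2: o_2 = (2.4641, -3.7321, 2.0000)
after link 3: o_3 = (2.7321, 0.7321, 2.0000)
after link 4: o_4 = (1.6702, 5.9639, 5.5355)
after link 5: o_5 = (4.1197, 4.5497, 8.3640)
after link 6: o_6 = (3.1197, 2.8177, 8.3640)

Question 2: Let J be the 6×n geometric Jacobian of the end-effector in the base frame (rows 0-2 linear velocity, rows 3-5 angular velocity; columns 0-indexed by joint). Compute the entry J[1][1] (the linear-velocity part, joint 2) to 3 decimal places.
axis z_1 = (0.8660,-0.5000,0.0000); lever o_n−o_1 = (4.1197,4.5497,6.3640)
cross product → J_v[:, 1] = (-3.1820,-5.5114,6.0000)
J_ω[:, 1] = z_1
entry J[1][1] = -5.5114

-5.511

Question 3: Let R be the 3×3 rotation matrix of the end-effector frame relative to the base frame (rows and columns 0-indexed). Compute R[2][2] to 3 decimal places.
End-effector z-axis (col 2 of R) = (0.6124,-0.3536,0.7071)
R[2][2] = 0.7071

0.707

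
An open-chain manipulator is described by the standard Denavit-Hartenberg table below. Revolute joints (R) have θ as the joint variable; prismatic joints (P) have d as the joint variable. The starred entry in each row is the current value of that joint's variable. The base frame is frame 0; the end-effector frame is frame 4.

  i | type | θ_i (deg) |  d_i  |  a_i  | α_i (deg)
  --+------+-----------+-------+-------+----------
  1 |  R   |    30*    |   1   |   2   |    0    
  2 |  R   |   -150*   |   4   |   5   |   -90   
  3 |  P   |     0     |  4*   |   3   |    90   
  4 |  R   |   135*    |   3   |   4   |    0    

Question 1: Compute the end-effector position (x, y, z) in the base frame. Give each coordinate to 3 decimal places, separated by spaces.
after link 1: o_1 = (1.7321, 1.0000, 1.0000)
after link 2: o_2 = (-0.7679, -3.3301, 5.0000)
after link 3: o_3 = (1.1962, -7.9282, 5.0000)
after link 4: o_4 = (5.0599, -6.8929, 8.0000)

5.060 -6.893 8.000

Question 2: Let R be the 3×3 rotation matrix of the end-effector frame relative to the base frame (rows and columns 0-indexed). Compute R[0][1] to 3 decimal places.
-0.259

End-effector y-axis (col 1 of R) = (-0.2588,0.9659,0.0000)
R[0][1] = -0.2588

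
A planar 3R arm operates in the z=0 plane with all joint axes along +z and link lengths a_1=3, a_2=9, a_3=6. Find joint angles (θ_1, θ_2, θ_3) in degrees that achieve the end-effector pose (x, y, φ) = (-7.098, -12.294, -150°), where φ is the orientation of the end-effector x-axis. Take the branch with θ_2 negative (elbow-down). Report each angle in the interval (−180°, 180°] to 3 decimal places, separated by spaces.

wrist centre = target − a_3·(cos φ, sin φ) = (-1.9018, -9.2940)
cos θ_2 = (89.9955−3²−9²)/(2·3·9) = -0.0001; θ_2 = -90.0048° (elbow-down)
β = atan2(-9.2940,-1.9018) = -101.5649°; ψ = atan2(-9.0000,2.9992) = -71.5694°
θ_1 = β − ψ = -29.9955°
θ_3 = φ − θ_1 − θ_2 = -29.9997° (wrapped to (-180°,180°])

-29.995 -90.005 -30.000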